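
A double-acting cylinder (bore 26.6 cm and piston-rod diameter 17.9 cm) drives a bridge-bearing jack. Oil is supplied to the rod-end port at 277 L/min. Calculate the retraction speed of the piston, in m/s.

Rod-side annular area A_ann = π/4 × (26.6² − 17.9²) = 304.1 cm^2
Flow into the rod-end port fills the annular volume.
v = Q / A

v ≈ 0.152 m/s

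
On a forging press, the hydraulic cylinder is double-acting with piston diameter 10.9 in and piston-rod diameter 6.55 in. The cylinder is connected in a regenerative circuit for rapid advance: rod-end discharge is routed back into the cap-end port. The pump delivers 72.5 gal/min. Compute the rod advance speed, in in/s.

In regeneration the rod-end outflow joins the pump flow into the cap end, so the net volume the pump must supply per unit advance equals the rod cross-section area.
Rod cross-section A_rod = π/4 × (6.55 in)² = 33.70 in^2
v = Q_pump / A_rod

v ≈ 8.28 in/s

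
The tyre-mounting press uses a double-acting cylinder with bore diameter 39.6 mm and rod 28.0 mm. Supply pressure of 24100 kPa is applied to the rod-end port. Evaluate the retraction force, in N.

Rod-side annular area A_ann = π/4 × (39.6² − 28.0²) = 615.9 mm^2
On retraction the pressure acts on the annular area (bore minus rod).
F = P × A_ann

F ≈ 14800 N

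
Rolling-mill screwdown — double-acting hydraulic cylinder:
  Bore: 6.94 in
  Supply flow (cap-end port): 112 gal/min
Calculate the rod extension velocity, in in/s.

Cap-side area A_cap = π/4 × (6.94 in)² = 37.83 in^2
v = Q / A

v ≈ 11.4 in/s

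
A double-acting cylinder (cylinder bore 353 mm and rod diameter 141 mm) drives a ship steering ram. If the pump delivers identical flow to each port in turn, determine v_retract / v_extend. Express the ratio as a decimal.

v_ret/v_ext ≈ 1.19

Cap-side area A_cap = π/4 × (353 mm)² = 97870 mm^2
Rod-side annular area A_ann = π/4 × (353² − 141²) = 82250 mm^2
For equal Q, v ∝ 1/A, so v_ret/v_ext = A_cap/A_ann.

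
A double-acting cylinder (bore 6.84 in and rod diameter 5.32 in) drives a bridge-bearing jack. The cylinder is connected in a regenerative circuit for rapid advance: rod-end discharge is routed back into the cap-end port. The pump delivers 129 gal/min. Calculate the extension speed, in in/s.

v ≈ 22.3 in/s

In regeneration the rod-end outflow joins the pump flow into the cap end, so the net volume the pump must supply per unit advance equals the rod cross-section area.
Rod cross-section A_rod = π/4 × (5.32 in)² = 22.23 in^2
v = Q_pump / A_rod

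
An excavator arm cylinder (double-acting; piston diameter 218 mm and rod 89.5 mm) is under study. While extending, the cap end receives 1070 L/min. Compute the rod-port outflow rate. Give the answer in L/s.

Cap-side area A_cap = π/4 × (218 mm)² = 37330 mm^2
Rod-side annular area A_ann = π/4 × (218² − 89.5²) = 31030 mm^2
Piston speed v = Q_in/A_cap; rod-end outflow Q_out = v × A_ann = Q_in × A_ann/A_cap.

Q_out ≈ 14.8 L/s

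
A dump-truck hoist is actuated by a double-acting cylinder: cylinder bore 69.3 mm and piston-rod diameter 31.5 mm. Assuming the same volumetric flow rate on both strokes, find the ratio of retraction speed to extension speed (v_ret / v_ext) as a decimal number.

Cap-side area A_cap = π/4 × (69.3 mm)² = 3772 mm^2
Rod-side annular area A_ann = π/4 × (69.3² − 31.5²) = 2993 mm^2
For equal Q, v ∝ 1/A, so v_ret/v_ext = A_cap/A_ann.

v_ret/v_ext ≈ 1.26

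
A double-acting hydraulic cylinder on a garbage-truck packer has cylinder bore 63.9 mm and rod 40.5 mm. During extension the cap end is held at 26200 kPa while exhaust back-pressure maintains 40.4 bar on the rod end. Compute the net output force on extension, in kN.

Cap-side area A_cap = π/4 × (63.9 mm)² = 3207 mm^2
Rod-side annular area A_ann = π/4 × (63.9² − 40.5²) = 1919 mm^2
Net thrust = P_cap·A_cap − P_rod·A_ann = 84.02 kN − 7.752 kN

F ≈ 76.3 kN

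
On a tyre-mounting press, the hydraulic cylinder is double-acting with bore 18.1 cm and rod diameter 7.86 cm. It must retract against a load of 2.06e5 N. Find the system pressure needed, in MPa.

Rod-side annular area A_ann = π/4 × (18.1² − 7.86²) = 208.8 cm^2
Retraction: pressure acts on the annular area.
P = F / A = 2.06e5 N / A

P ≈ 9.87 MPa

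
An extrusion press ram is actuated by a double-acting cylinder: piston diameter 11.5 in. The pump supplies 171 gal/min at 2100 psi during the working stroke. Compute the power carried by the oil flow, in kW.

W ≈ 156 kW

Hydraulic power = P × Q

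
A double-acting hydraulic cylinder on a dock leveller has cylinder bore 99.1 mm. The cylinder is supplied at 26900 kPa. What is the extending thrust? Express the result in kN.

F ≈ 207 kN

Cap-side area A_cap = π/4 × (99.1 mm)² = 7713 mm^2
F = P × A_cap = 26900 kPa × A_cap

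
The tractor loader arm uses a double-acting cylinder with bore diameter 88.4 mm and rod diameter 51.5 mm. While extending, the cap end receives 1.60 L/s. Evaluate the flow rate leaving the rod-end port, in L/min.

Cap-side area A_cap = π/4 × (88.4 mm)² = 6138 mm^2
Rod-side annular area A_ann = π/4 × (88.4² − 51.5²) = 4054 mm^2
Piston speed v = Q_in/A_cap; rod-end outflow Q_out = v × A_ann = Q_in × A_ann/A_cap.

Q_out ≈ 63.4 L/min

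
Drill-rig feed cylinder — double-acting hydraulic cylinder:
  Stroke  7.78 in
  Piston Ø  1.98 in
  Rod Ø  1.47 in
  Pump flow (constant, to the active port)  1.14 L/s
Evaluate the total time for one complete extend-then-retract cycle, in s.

t ≈ 0.499 s

Cap-side area A_cap = π/4 × (1.98 in)² = 3.079 in^2
Rod-side annular area A_ann = π/4 × (1.98² − 1.47²) = 1.382 in^2
t_ext = A_cap·L/Q = 0.3443 s
t_ret = A_ann·L/Q = 0.1545 s
t_cycle = t_ext + t_ret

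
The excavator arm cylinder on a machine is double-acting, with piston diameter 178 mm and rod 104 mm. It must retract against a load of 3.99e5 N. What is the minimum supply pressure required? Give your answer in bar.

Rod-side annular area A_ann = π/4 × (178² − 104²) = 16390 mm^2
Retraction: pressure acts on the annular area.
P = F / A = 3.99e5 N / A

P ≈ 243 bar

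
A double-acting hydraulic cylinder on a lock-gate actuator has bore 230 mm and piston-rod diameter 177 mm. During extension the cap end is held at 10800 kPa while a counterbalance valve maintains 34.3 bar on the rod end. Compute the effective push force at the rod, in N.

F ≈ 3.91e5 N

Cap-side area A_cap = π/4 × (230 mm)² = 41550 mm^2
Rod-side annular area A_ann = π/4 × (230² − 177²) = 16940 mm^2
Net thrust = P_cap·A_cap − P_rod·A_ann = 4.487e5 N − 58110 N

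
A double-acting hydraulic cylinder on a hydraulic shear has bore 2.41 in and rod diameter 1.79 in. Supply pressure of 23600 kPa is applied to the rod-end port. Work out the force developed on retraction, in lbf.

Rod-side annular area A_ann = π/4 × (2.41² − 1.79²) = 2.045 in^2
On retraction the pressure acts on the annular area (bore minus rod).
F = P × A_ann

F ≈ 7000 lbf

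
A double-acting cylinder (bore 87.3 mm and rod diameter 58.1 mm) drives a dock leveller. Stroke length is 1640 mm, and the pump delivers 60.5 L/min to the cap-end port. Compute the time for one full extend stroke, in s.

Cap-side area A_cap = π/4 × (87.3 mm)² = 5986 mm^2
Swept volume V = A × L; t = V / Q = A·L / Q

t ≈ 9.74 s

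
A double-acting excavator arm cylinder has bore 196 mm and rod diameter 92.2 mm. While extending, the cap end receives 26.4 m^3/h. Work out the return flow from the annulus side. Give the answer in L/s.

Cap-side area A_cap = π/4 × (196 mm)² = 30170 mm^2
Rod-side annular area A_ann = π/4 × (196² − 92.2²) = 23500 mm^2
Piston speed v = Q_in/A_cap; rod-end outflow Q_out = v × A_ann = Q_in × A_ann/A_cap.

Q_out ≈ 5.71 L/s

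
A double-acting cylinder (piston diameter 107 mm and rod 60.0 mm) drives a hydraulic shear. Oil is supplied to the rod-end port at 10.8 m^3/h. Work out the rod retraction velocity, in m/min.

Rod-side annular area A_ann = π/4 × (107² − 60.0²) = 6165 mm^2
Flow into the rod-end port fills the annular volume.
v = Q / A

v ≈ 29.2 m/min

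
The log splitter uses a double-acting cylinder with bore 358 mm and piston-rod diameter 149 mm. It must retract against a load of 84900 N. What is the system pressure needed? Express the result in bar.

Rod-side annular area A_ann = π/4 × (358² − 149²) = 83220 mm^2
Retraction: pressure acts on the annular area.
P = F / A = 84900 N / A

P ≈ 10.2 bar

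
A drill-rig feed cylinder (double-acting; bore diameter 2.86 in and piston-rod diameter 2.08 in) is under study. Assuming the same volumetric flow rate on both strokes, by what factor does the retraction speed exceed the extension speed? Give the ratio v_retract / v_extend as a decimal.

Cap-side area A_cap = π/4 × (2.86 in)² = 6.424 in^2
Rod-side annular area A_ann = π/4 × (2.86² − 2.08²) = 3.026 in^2
For equal Q, v ∝ 1/A, so v_ret/v_ext = A_cap/A_ann.

v_ret/v_ext ≈ 2.12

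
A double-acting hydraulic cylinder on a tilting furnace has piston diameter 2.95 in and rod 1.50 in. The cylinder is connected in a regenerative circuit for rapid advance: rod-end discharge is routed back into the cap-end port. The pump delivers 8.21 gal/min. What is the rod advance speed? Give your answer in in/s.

v ≈ 17.9 in/s

In regeneration the rod-end outflow joins the pump flow into the cap end, so the net volume the pump must supply per unit advance equals the rod cross-section area.
Rod cross-section A_rod = π/4 × (1.50 in)² = 1.767 in^2
v = Q_pump / A_rod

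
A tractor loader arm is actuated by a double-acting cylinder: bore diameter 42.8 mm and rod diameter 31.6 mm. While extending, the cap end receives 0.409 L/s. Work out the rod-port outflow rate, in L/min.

Cap-side area A_cap = π/4 × (42.8 mm)² = 1439 mm^2
Rod-side annular area A_ann = π/4 × (42.8² − 31.6²) = 654.5 mm^2
Piston speed v = Q_in/A_cap; rod-end outflow Q_out = v × A_ann = Q_in × A_ann/A_cap.

Q_out ≈ 11.2 L/min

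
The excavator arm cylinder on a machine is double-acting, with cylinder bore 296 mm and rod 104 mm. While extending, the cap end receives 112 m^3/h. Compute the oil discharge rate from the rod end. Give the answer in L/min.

Cap-side area A_cap = π/4 × (296 mm)² = 68810 mm^2
Rod-side annular area A_ann = π/4 × (296² − 104²) = 60320 mm^2
Piston speed v = Q_in/A_cap; rod-end outflow Q_out = v × A_ann = Q_in × A_ann/A_cap.

Q_out ≈ 1640 L/min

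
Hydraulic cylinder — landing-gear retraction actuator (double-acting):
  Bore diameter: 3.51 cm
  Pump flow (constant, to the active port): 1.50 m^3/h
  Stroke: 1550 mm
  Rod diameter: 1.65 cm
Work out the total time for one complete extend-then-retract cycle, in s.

t ≈ 6.40 s

Cap-side area A_cap = π/4 × (3.51 cm)² = 9.676 cm^2
Rod-side annular area A_ann = π/4 × (3.51² − 1.65²) = 7.538 cm^2
t_ext = A_cap·L/Q = 3.600 s
t_ret = A_ann·L/Q = 2.804 s
t_cycle = t_ext + t_ret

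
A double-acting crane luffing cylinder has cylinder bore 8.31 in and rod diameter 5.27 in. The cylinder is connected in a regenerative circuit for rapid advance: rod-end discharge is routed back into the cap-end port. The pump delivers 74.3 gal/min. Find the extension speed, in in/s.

In regeneration the rod-end outflow joins the pump flow into the cap end, so the net volume the pump must supply per unit advance equals the rod cross-section area.
Rod cross-section A_rod = π/4 × (5.27 in)² = 21.81 in^2
v = Q_pump / A_rod

v ≈ 13.1 in/s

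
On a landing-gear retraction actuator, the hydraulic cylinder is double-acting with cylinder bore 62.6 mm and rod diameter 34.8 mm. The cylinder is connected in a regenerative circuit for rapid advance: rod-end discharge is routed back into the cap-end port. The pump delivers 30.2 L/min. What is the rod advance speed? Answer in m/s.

v ≈ 0.529 m/s

In regeneration the rod-end outflow joins the pump flow into the cap end, so the net volume the pump must supply per unit advance equals the rod cross-section area.
Rod cross-section A_rod = π/4 × (34.8 mm)² = 951.1 mm^2
v = Q_pump / A_rod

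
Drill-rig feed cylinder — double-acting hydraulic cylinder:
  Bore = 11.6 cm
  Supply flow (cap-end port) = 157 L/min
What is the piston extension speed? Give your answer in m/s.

Cap-side area A_cap = π/4 × (11.6 cm)² = 105.7 cm^2
v = Q / A

v ≈ 0.248 m/s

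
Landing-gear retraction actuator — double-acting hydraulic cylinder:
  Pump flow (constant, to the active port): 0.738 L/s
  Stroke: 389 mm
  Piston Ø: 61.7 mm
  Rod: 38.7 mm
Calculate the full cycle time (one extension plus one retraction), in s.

Cap-side area A_cap = π/4 × (61.7 mm)² = 2990 mm^2
Rod-side annular area A_ann = π/4 × (61.7² − 38.7²) = 1814 mm^2
t_ext = A_cap·L/Q = 1.576 s
t_ret = A_ann·L/Q = 0.9560 s
t_cycle = t_ext + t_ret

t ≈ 2.53 s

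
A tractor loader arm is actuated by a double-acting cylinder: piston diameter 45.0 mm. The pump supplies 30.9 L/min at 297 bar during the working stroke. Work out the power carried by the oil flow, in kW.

Hydraulic power = P × Q

W ≈ 15.3 kW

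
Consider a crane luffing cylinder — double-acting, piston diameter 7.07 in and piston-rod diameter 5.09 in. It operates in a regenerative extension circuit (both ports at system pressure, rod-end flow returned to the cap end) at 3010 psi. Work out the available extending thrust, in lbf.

With equal pressure on both faces, forces on the annular region cancel; the net push is pressure × rod cross-section.
Rod cross-section A_rod = π/4 × (5.09 in)² = 20.35 in^2
F = P × A_rod

F ≈ 61200 lbf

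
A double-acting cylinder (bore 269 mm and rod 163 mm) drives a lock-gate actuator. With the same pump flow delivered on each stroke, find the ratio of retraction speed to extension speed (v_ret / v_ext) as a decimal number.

v_ret/v_ext ≈ 1.58

Cap-side area A_cap = π/4 × (269 mm)² = 56830 mm^2
Rod-side annular area A_ann = π/4 × (269² − 163²) = 35960 mm^2
For equal Q, v ∝ 1/A, so v_ret/v_ext = A_cap/A_ann.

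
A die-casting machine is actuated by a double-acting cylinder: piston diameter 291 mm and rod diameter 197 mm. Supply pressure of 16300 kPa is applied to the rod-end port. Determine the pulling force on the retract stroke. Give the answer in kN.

Rod-side annular area A_ann = π/4 × (291² − 197²) = 36030 mm^2
On retraction the pressure acts on the annular area (bore minus rod).
F = P × A_ann

F ≈ 587 kN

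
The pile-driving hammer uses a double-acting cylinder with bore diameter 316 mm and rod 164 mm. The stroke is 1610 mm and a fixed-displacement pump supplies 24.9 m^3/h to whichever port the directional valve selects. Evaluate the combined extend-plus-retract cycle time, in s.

t ≈ 31.6 s

Cap-side area A_cap = π/4 × (316 mm)² = 78430 mm^2
Rod-side annular area A_ann = π/4 × (316² − 164²) = 57300 mm^2
t_ext = A_cap·L/Q = 18.26 s
t_ret = A_ann·L/Q = 13.34 s
t_cycle = t_ext + t_ret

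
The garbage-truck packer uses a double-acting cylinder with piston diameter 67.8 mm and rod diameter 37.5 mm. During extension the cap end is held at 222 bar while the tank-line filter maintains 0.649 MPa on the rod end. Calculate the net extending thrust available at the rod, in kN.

F ≈ 78.5 kN

Cap-side area A_cap = π/4 × (67.8 mm)² = 3610 mm^2
Rod-side annular area A_ann = π/4 × (67.8² − 37.5²) = 2506 mm^2
Net thrust = P_cap·A_cap − P_rod·A_ann = 80.15 kN − 1.626 kN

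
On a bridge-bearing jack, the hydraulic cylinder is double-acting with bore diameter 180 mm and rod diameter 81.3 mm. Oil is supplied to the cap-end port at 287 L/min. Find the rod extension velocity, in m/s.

Cap-side area A_cap = π/4 × (180 mm)² = 25450 mm^2
v = Q / A

v ≈ 0.188 m/s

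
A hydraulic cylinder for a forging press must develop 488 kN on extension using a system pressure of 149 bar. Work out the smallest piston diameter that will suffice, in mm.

D ≈ 204 mm

Extension force acts on the full piston face: F = P × (π/4)D².
D = √(4F / (πP)) = √(4 × 488 kN / (π × 149 bar))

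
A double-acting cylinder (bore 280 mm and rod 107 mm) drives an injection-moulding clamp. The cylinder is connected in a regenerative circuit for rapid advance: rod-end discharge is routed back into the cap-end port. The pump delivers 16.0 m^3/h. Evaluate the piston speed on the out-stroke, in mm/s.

In regeneration the rod-end outflow joins the pump flow into the cap end, so the net volume the pump must supply per unit advance equals the rod cross-section area.
Rod cross-section A_rod = π/4 × (107 mm)² = 8992 mm^2
v = Q_pump / A_rod

v ≈ 494 mm/s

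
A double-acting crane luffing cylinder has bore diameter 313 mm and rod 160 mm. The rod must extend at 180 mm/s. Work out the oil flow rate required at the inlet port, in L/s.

Q ≈ 13.9 L/s

Cap-side area A_cap = π/4 × (313 mm)² = 76940 mm^2
Q = A × v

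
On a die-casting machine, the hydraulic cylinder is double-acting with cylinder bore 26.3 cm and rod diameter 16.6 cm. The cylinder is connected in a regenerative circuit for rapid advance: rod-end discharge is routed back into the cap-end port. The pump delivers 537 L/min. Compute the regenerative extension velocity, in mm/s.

v ≈ 414 mm/s

In regeneration the rod-end outflow joins the pump flow into the cap end, so the net volume the pump must supply per unit advance equals the rod cross-section area.
Rod cross-section A_rod = π/4 × (16.6 cm)² = 216.4 cm^2
v = Q_pump / A_rod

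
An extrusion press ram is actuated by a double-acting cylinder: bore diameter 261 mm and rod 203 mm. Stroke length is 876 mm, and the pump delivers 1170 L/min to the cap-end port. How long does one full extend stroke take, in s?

Cap-side area A_cap = π/4 × (261 mm)² = 53500 mm^2
Swept volume V = A × L; t = V / Q = A·L / Q

t ≈ 2.40 s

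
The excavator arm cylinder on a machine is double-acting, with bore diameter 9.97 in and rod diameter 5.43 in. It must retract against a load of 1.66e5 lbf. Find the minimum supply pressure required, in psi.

P ≈ 3020 psi

Rod-side annular area A_ann = π/4 × (9.97² − 5.43²) = 54.91 in^2
Retraction: pressure acts on the annular area.
P = F / A = 1.66e5 lbf / A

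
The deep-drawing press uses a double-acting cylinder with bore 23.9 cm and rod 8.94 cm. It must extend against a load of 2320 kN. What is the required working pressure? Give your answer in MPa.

P ≈ 51.7 MPa

Cap-side area A_cap = π/4 × (23.9 cm)² = 448.6 cm^2
P = F / A = 2320 kN / A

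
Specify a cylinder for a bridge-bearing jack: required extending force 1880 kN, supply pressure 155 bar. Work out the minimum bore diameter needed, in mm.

Extension force acts on the full piston face: F = P × (π/4)D².
D = √(4F / (πP)) = √(4 × 1880 kN / (π × 155 bar))

D ≈ 393 mm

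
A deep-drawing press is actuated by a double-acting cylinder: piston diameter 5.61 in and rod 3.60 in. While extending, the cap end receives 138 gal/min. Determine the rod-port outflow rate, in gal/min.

Cap-side area A_cap = π/4 × (5.61 in)² = 24.72 in^2
Rod-side annular area A_ann = π/4 × (5.61² − 3.60²) = 14.54 in^2
Piston speed v = Q_in/A_cap; rod-end outflow Q_out = v × A_ann = Q_in × A_ann/A_cap.

Q_out ≈ 81.2 gal/min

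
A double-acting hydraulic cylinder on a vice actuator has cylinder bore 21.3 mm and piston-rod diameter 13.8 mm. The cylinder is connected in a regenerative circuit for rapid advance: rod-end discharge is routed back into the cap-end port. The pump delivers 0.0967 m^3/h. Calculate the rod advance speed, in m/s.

In regeneration the rod-end outflow joins the pump flow into the cap end, so the net volume the pump must supply per unit advance equals the rod cross-section area.
Rod cross-section A_rod = π/4 × (13.8 mm)² = 149.6 mm^2
v = Q_pump / A_rod

v ≈ 0.180 m/s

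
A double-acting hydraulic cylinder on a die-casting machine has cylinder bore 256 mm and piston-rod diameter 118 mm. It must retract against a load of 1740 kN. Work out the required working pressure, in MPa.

P ≈ 42.9 MPa

Rod-side annular area A_ann = π/4 × (256² − 118²) = 40540 mm^2
Retraction: pressure acts on the annular area.
P = F / A = 1740 kN / A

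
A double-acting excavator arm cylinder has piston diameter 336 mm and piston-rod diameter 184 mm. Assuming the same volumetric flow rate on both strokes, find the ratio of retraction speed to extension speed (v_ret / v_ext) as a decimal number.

Cap-side area A_cap = π/4 × (336 mm)² = 88670 mm^2
Rod-side annular area A_ann = π/4 × (336² − 184²) = 62080 mm^2
For equal Q, v ∝ 1/A, so v_ret/v_ext = A_cap/A_ann.

v_ret/v_ext ≈ 1.43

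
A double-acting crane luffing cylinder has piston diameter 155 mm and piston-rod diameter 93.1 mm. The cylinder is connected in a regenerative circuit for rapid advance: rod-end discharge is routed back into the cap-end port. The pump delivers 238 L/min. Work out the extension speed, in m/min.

In regeneration the rod-end outflow joins the pump flow into the cap end, so the net volume the pump must supply per unit advance equals the rod cross-section area.
Rod cross-section A_rod = π/4 × (93.1 mm)² = 6808 mm^2
v = Q_pump / A_rod

v ≈ 35.0 m/min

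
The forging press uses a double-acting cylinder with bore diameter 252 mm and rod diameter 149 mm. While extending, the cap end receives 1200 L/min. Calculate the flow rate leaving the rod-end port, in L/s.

Cap-side area A_cap = π/4 × (252 mm)² = 49880 mm^2
Rod-side annular area A_ann = π/4 × (252² − 149²) = 32440 mm^2
Piston speed v = Q_in/A_cap; rod-end outflow Q_out = v × A_ann = Q_in × A_ann/A_cap.

Q_out ≈ 13.0 L/s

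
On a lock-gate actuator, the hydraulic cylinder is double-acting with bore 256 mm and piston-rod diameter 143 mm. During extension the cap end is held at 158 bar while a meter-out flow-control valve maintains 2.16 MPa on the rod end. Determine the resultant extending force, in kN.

Cap-side area A_cap = π/4 × (256 mm)² = 51470 mm^2
Rod-side annular area A_ann = π/4 × (256² − 143²) = 35410 mm^2
Net thrust = P_cap·A_cap − P_rod·A_ann = 813.3 kN − 76.49 kN

F ≈ 737 kN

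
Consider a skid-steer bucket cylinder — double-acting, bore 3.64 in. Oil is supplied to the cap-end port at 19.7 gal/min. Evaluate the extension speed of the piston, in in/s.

v ≈ 7.29 in/s

Cap-side area A_cap = π/4 × (3.64 in)² = 10.41 in^2
v = Q / A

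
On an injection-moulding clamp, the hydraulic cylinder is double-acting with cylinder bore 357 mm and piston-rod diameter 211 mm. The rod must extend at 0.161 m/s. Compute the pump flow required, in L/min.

Cap-side area A_cap = π/4 × (357 mm)² = 1.001e5 mm^2
Q = A × v

Q ≈ 967 L/min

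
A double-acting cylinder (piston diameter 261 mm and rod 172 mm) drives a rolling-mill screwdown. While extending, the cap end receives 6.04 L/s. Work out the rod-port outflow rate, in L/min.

Q_out ≈ 205 L/min

Cap-side area A_cap = π/4 × (261 mm)² = 53500 mm^2
Rod-side annular area A_ann = π/4 × (261² − 172²) = 30270 mm^2
Piston speed v = Q_in/A_cap; rod-end outflow Q_out = v × A_ann = Q_in × A_ann/A_cap.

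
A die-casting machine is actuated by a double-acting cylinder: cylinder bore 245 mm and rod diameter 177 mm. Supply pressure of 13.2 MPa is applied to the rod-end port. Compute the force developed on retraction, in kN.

F ≈ 297 kN

Rod-side annular area A_ann = π/4 × (245² − 177²) = 22540 mm^2
On retraction the pressure acts on the annular area (bore minus rod).
F = P × A_ann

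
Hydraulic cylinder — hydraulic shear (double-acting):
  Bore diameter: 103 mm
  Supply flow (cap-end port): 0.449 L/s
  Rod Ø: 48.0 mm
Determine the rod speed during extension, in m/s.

v ≈ 0.0539 m/s

Cap-side area A_cap = π/4 × (103 mm)² = 8332 mm^2
v = Q / A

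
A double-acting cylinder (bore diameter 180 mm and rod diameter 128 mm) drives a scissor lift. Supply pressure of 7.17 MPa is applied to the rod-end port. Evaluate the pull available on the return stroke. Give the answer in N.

F ≈ 90200 N

Rod-side annular area A_ann = π/4 × (180² − 128²) = 12580 mm^2
On retraction the pressure acts on the annular area (bore minus rod).
F = P × A_ann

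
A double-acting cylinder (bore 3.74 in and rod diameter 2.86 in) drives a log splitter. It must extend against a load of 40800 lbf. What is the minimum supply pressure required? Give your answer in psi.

Cap-side area A_cap = π/4 × (3.74 in)² = 10.99 in^2
P = F / A = 40800 lbf / A

P ≈ 3710 psi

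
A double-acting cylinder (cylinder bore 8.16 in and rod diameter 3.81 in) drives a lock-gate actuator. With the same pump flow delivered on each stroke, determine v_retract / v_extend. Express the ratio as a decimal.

v_ret/v_ext ≈ 1.28

Cap-side area A_cap = π/4 × (8.16 in)² = 52.30 in^2
Rod-side annular area A_ann = π/4 × (8.16² − 3.81²) = 40.90 in^2
For equal Q, v ∝ 1/A, so v_ret/v_ext = A_cap/A_ann.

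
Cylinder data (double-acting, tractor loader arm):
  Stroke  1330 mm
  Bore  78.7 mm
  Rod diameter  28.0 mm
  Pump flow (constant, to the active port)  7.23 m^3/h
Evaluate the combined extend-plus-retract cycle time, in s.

t ≈ 6.04 s

Cap-side area A_cap = π/4 × (78.7 mm)² = 4865 mm^2
Rod-side annular area A_ann = π/4 × (78.7² − 28.0²) = 4249 mm^2
t_ext = A_cap·L/Q = 3.221 s
t_ret = A_ann·L/Q = 2.814 s
t_cycle = t_ext + t_ret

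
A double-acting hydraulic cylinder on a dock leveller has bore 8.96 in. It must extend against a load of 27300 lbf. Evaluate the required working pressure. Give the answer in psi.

Cap-side area A_cap = π/4 × (8.96 in)² = 63.05 in^2
P = F / A = 27300 lbf / A

P ≈ 433 psi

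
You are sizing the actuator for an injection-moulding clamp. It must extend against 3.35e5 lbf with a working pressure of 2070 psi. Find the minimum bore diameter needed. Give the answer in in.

D ≈ 14.4 in

Extension force acts on the full piston face: F = P × (π/4)D².
D = √(4F / (πP)) = √(4 × 3.35e5 lbf / (π × 2070 psi))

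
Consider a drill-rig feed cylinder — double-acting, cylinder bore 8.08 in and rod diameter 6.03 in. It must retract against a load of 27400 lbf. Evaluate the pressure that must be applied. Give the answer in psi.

P ≈ 1210 psi

Rod-side annular area A_ann = π/4 × (8.08² − 6.03²) = 22.72 in^2
Retraction: pressure acts on the annular area.
P = F / A = 27400 lbf / A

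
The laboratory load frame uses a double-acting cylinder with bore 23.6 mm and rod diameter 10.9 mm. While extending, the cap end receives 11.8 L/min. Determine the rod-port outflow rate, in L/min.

Q_out ≈ 9.28 L/min

Cap-side area A_cap = π/4 × (23.6 mm)² = 437.4 mm^2
Rod-side annular area A_ann = π/4 × (23.6² − 10.9²) = 344.1 mm^2
Piston speed v = Q_in/A_cap; rod-end outflow Q_out = v × A_ann = Q_in × A_ann/A_cap.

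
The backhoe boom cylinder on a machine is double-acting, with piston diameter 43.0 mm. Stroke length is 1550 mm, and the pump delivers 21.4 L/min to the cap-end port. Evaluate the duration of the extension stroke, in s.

Cap-side area A_cap = π/4 × (43.0 mm)² = 1452 mm^2
Swept volume V = A × L; t = V / Q = A·L / Q

t ≈ 6.31 s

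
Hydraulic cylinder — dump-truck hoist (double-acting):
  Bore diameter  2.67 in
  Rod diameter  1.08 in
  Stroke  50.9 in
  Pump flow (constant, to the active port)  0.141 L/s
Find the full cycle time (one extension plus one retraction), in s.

Cap-side area A_cap = π/4 × (2.67 in)² = 5.599 in^2
Rod-side annular area A_ann = π/4 × (2.67² − 1.08²) = 4.683 in^2
t_ext = A_cap·L/Q = 33.12 s
t_ret = A_ann·L/Q = 27.70 s
t_cycle = t_ext + t_ret

t ≈ 60.8 s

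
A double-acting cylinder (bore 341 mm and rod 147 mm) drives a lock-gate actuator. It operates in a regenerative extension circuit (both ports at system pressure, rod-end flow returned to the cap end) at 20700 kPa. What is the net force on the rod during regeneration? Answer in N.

F ≈ 3.51e5 N

With equal pressure on both faces, forces on the annular region cancel; the net push is pressure × rod cross-section.
Rod cross-section A_rod = π/4 × (147 mm)² = 16970 mm^2
F = P × A_rod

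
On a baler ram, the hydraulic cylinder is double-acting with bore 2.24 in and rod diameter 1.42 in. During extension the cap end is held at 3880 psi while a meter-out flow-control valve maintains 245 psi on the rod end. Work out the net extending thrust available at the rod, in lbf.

F ≈ 14700 lbf

Cap-side area A_cap = π/4 × (2.24 in)² = 3.941 in^2
Rod-side annular area A_ann = π/4 × (2.24² − 1.42²) = 2.357 in^2
Net thrust = P_cap·A_cap − P_rod·A_ann = 15290 lbf − 577.5 lbf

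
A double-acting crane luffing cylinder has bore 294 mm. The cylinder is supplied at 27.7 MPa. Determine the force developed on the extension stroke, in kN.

F ≈ 1880 kN

Cap-side area A_cap = π/4 × (294 mm)² = 67890 mm^2
F = P × A_cap = 27.7 MPa × A_cap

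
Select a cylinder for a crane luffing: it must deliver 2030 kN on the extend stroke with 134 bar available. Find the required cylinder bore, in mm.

D ≈ 439 mm

Extension force acts on the full piston face: F = P × (π/4)D².
D = √(4F / (πP)) = √(4 × 2030 kN / (π × 134 bar))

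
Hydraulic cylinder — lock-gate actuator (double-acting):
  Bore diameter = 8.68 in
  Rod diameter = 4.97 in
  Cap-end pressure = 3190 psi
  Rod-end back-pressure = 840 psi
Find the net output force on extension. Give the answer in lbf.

Cap-side area A_cap = π/4 × (8.68 in)² = 59.17 in^2
Rod-side annular area A_ann = π/4 × (8.68² − 4.97²) = 39.77 in^2
Net thrust = P_cap·A_cap − P_rod·A_ann = 1.888e5 lbf − 33410 lbf

F ≈ 1.55e5 lbf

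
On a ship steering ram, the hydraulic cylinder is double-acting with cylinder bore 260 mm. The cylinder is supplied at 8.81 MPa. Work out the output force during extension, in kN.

Cap-side area A_cap = π/4 × (260 mm)² = 53090 mm^2
F = P × A_cap = 8.81 MPa × A_cap

F ≈ 468 kN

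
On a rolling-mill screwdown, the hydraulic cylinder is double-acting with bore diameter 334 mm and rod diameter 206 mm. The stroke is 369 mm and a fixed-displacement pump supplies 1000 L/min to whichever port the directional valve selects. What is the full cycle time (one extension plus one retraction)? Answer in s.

Cap-side area A_cap = π/4 × (334 mm)² = 87620 mm^2
Rod-side annular area A_ann = π/4 × (334² − 206²) = 54290 mm^2
t_ext = A_cap·L/Q = 1.940 s
t_ret = A_ann·L/Q = 1.202 s
t_cycle = t_ext + t_ret

t ≈ 3.14 s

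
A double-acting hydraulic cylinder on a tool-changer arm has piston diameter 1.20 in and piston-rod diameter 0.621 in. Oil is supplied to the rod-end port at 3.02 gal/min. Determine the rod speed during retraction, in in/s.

Rod-side annular area A_ann = π/4 × (1.20² − 0.621²) = 0.8281 in^2
Flow into the rod-end port fills the annular volume.
v = Q / A

v ≈ 14.0 in/s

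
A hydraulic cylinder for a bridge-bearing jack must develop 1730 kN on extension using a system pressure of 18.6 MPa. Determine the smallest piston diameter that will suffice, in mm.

Extension force acts on the full piston face: F = P × (π/4)D².
D = √(4F / (πP)) = √(4 × 1730 kN / (π × 18.6 MPa))

D ≈ 344 mm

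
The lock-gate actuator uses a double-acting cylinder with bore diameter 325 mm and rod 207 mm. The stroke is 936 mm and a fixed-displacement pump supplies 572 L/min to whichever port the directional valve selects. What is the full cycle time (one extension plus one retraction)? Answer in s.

Cap-side area A_cap = π/4 × (325 mm)² = 82960 mm^2
Rod-side annular area A_ann = π/4 × (325² − 207²) = 49300 mm^2
t_ext = A_cap·L/Q = 8.145 s
t_ret = A_ann·L/Q = 4.841 s
t_cycle = t_ext + t_ret

t ≈ 13.0 s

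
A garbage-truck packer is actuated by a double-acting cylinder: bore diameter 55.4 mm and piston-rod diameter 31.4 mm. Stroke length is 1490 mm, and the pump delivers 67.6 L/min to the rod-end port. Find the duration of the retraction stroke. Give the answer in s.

Rod-side annular area A_ann = π/4 × (55.4² − 31.4²) = 1636 mm^2
Swept volume V = A × L; t = V / Q = A·L / Q

t ≈ 2.16 s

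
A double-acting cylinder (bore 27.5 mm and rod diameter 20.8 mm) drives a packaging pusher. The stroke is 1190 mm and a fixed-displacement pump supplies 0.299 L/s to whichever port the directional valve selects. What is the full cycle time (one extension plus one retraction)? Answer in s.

t ≈ 3.38 s

Cap-side area A_cap = π/4 × (27.5 mm)² = 594.0 mm^2
Rod-side annular area A_ann = π/4 × (27.5² − 20.8²) = 254.2 mm^2
t_ext = A_cap·L/Q = 2.364 s
t_ret = A_ann·L/Q = 1.012 s
t_cycle = t_ext + t_ret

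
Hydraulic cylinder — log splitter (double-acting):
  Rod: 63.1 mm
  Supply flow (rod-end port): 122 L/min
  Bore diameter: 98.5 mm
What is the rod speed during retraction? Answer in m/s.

v ≈ 0.453 m/s

Rod-side annular area A_ann = π/4 × (98.5² − 63.1²) = 4493 mm^2
Flow into the rod-end port fills the annular volume.
v = Q / A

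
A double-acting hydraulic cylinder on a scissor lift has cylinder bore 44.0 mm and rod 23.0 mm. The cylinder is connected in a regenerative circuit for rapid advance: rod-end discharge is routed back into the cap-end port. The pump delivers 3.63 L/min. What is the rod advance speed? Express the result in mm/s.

v ≈ 146 mm/s

In regeneration the rod-end outflow joins the pump flow into the cap end, so the net volume the pump must supply per unit advance equals the rod cross-section area.
Rod cross-section A_rod = π/4 × (23.0 mm)² = 415.5 mm^2
v = Q_pump / A_rod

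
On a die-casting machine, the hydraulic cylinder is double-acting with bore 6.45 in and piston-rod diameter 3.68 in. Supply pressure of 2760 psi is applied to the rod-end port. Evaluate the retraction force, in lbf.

Rod-side annular area A_ann = π/4 × (6.45² − 3.68²) = 22.04 in^2
On retraction the pressure acts on the annular area (bore minus rod).
F = P × A_ann

F ≈ 60800 lbf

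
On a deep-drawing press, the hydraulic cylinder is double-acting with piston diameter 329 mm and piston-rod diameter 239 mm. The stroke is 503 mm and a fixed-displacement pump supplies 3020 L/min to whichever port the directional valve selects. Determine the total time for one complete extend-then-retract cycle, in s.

Cap-side area A_cap = π/4 × (329 mm)² = 85010 mm^2
Rod-side annular area A_ann = π/4 × (329² − 239²) = 40150 mm^2
t_ext = A_cap·L/Q = 0.8496 s
t_ret = A_ann·L/Q = 0.4012 s
t_cycle = t_ext + t_ret

t ≈ 1.25 s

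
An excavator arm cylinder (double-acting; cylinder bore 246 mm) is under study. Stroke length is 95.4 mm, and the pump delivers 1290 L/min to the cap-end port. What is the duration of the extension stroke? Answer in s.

t ≈ 0.211 s

Cap-side area A_cap = π/4 × (246 mm)² = 47530 mm^2
Swept volume V = A × L; t = V / Q = A·L / Q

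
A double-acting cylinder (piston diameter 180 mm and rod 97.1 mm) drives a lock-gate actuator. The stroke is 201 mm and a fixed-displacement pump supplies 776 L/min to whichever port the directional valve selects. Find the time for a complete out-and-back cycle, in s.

Cap-side area A_cap = π/4 × (180 mm)² = 25450 mm^2
Rod-side annular area A_ann = π/4 × (180² − 97.1²) = 18040 mm^2
t_ext = A_cap·L/Q = 0.3955 s
t_ret = A_ann·L/Q = 0.2804 s
t_cycle = t_ext + t_ret

t ≈ 0.676 s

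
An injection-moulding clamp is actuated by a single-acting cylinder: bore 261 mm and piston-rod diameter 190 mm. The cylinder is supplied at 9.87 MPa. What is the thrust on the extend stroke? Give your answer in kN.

F ≈ 528 kN

Cap-side area A_cap = π/4 × (261 mm)² = 53500 mm^2
F = P × A_cap = 9.87 MPa × A_cap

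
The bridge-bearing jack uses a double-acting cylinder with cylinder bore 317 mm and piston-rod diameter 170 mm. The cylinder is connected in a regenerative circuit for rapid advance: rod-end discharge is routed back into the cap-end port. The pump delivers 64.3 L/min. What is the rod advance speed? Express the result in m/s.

In regeneration the rod-end outflow joins the pump flow into the cap end, so the net volume the pump must supply per unit advance equals the rod cross-section area.
Rod cross-section A_rod = π/4 × (170 mm)² = 22700 mm^2
v = Q_pump / A_rod

v ≈ 0.0472 m/s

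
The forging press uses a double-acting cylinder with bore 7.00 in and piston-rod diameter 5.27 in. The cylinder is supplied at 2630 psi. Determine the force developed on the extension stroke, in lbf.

Cap-side area A_cap = π/4 × (7.00 in)² = 38.48 in^2
F = P × A_cap = 2630 psi × A_cap

F ≈ 1.01e5 lbf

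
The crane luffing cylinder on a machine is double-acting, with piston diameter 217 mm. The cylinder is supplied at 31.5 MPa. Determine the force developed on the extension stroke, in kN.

F ≈ 1160 kN

Cap-side area A_cap = π/4 × (217 mm)² = 36980 mm^2
F = P × A_cap = 31.5 MPa × A_cap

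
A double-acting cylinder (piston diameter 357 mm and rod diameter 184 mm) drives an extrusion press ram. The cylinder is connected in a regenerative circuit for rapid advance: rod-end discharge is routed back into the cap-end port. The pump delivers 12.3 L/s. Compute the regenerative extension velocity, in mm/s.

v ≈ 463 mm/s

In regeneration the rod-end outflow joins the pump flow into the cap end, so the net volume the pump must supply per unit advance equals the rod cross-section area.
Rod cross-section A_rod = π/4 × (184 mm)² = 26590 mm^2
v = Q_pump / A_rod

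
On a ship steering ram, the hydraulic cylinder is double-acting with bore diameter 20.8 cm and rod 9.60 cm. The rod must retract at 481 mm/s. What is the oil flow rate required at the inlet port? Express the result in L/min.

Q ≈ 772 L/min

Rod-side annular area A_ann = π/4 × (20.8² − 9.60²) = 267.4 cm^2
Q = A × v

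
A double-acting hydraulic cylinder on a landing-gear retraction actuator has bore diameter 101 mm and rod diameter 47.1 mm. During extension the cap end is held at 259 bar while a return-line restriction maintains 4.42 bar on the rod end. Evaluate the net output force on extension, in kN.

Cap-side area A_cap = π/4 × (101 mm)² = 8012 mm^2
Rod-side annular area A_ann = π/4 × (101² − 47.1²) = 6270 mm^2
Net thrust = P_cap·A_cap − P_rod·A_ann = 207.5 kN − 2.771 kN

F ≈ 205 kN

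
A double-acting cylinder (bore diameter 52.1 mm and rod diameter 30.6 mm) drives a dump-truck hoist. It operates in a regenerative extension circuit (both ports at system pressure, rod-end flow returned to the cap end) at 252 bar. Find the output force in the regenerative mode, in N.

With equal pressure on both faces, forces on the annular region cancel; the net push is pressure × rod cross-section.
Rod cross-section A_rod = π/4 × (30.6 mm)² = 735.4 mm^2
F = P × A_rod

F ≈ 18500 N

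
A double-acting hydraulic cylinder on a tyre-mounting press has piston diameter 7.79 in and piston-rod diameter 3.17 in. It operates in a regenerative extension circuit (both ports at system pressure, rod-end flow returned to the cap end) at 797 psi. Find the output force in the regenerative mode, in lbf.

F ≈ 6290 lbf

With equal pressure on both faces, forces on the annular region cancel; the net push is pressure × rod cross-section.
Rod cross-section A_rod = π/4 × (3.17 in)² = 7.892 in^2
F = P × A_rod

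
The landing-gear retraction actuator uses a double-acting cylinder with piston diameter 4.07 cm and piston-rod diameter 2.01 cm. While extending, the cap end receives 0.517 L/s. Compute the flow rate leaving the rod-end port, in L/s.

Q_out ≈ 0.391 L/s

Cap-side area A_cap = π/4 × (4.07 cm)² = 13.01 cm^2
Rod-side annular area A_ann = π/4 × (4.07² − 2.01²) = 9.837 cm^2
Piston speed v = Q_in/A_cap; rod-end outflow Q_out = v × A_ann = Q_in × A_ann/A_cap.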